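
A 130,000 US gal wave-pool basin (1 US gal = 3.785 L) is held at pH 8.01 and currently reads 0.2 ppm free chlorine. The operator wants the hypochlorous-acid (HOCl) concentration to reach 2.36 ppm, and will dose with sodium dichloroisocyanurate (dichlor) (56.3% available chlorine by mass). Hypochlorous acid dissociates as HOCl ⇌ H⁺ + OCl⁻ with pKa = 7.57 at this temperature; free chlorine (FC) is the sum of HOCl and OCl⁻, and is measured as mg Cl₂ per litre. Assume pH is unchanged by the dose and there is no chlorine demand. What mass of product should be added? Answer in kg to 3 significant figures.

Volume: 130,000 US gal × 3.785 L/gal = 492,050 L.
[OCl⁻]/[HOCl] = 10^(pH − pKa) = 10^(8.01 − 7.57) = 2.754; fraction as HOCl = 1/(1 + 2.754) = 0.2664.
Free chlorine required for 2.36 ppm HOCl: 2.36 / 0.2664 = 8.86 ppm.
FC to add: 8.86 − 0.2 = 8.66 mg/L as Cl₂.
Cl₂ equivalent: 8.66 mg/L × 492,050 L = 4261 g.
Product at 56.3% available Cl: 4261 / 0.563 = 7569 g.

7.57 kg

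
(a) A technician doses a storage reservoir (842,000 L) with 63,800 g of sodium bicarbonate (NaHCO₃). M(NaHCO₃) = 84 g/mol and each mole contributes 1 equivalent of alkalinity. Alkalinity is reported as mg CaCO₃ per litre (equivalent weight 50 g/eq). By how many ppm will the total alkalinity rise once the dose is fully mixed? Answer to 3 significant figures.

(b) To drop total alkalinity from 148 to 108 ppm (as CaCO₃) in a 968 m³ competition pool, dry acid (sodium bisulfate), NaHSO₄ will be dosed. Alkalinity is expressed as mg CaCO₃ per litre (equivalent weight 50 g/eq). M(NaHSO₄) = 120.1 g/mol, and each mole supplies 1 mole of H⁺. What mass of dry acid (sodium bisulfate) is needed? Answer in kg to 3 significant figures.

(a) Moles of NaHCO₃: 63,800 g ÷ 84 g/mol = 759.5 mol → 759.5 eq of alkalinity.
(a) As CaCO₃: 759.5 eq × 50 g/eq = 37,980 g.
(a) Rise: 37,980 g / 842,000 L × 1000 = 45.1 mg/L.

(b) Volume: 968 m³ = 968,000 L.
(b) Alkalinity to neutralize: (148 − 108) = 40 mg/L as CaCO₃ × 968,000 L = 38,720 g as CaCO₃.
(b) Equivalents of H⁺ required: 38,720 ÷ 50 g/eq = 774.4 eq = 774.4 mol NaHSO₄.
(b) Mass of NaHSO₄: 774.4 × 120.1 = 93,010 g.

(a) 45.1 ppm; (b) 93.0 kg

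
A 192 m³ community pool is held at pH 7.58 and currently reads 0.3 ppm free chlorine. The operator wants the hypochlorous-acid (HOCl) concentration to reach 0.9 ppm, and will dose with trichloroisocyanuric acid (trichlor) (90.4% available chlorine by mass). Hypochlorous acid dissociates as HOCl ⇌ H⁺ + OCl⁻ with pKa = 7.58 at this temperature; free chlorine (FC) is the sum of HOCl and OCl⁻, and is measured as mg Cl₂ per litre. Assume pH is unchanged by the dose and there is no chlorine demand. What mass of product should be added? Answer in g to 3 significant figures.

Volume: 192 m³ = 192,000 L.
[OCl⁻]/[HOCl] = 10^(pH − pKa) = 10^(7.58 − 7.58) = 1; fraction as HOCl = 1/(1 + 1) = 0.5.
Free chlorine required for 0.9 ppm HOCl: 0.9 / 0.5 = 1.8 ppm.
FC to add: 1.8 − 0.3 = 1.5 mg/L as Cl₂.
Cl₂ equivalent: 1.5 mg/L × 192,000 L = 288 g.
Product at 90.4% available Cl: 288 / 0.904 = 318.6 g.

319 g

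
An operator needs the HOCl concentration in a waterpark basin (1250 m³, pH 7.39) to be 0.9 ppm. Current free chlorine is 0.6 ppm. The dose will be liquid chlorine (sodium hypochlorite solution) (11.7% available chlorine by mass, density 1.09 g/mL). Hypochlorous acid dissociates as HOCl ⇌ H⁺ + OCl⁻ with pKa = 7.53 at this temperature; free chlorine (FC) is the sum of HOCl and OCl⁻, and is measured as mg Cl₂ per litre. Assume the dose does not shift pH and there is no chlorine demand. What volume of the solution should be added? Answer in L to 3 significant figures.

Volume: 1250 m³ = 1,250,000 L.
[OCl⁻]/[HOCl] = 10^(pH − pKa) = 10^(7.39 − 7.53) = 0.7244; fraction as HOCl = 1/(1 + 0.7244) = 0.5799.
Free chlorine required for 0.9 ppm HOCl: 0.9 / 0.5799 = 1.552 ppm.
FC to add: 1.552 − 0.6 = 0.952 mg/L as Cl₂.
Cl₂ equivalent: 0.952 mg/L × 1,250,000 L = 1190 g.
Product at 11.7% available Cl: 1190 / 0.117 = 10,170 g.
Volume: 10,170 g ÷ 1.09 g/mL = 9331 mL.

9.33 L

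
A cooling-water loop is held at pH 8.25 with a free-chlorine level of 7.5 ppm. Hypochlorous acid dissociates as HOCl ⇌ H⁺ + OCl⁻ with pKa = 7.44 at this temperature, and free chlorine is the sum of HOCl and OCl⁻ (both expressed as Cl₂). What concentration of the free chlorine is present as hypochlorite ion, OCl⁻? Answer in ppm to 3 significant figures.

[OCl⁻]/[HOCl] = 10^(pH − pKa) = 10^(8.25 − 7.44) = 10^0.81 = 6.457.
Fraction as HOCl = 1 / (1 + 6.457) = 0.1341.
OCl⁻ = (1 − 0.1341) × 7.5 ppm = 6.494 ppm.

6.49 ppm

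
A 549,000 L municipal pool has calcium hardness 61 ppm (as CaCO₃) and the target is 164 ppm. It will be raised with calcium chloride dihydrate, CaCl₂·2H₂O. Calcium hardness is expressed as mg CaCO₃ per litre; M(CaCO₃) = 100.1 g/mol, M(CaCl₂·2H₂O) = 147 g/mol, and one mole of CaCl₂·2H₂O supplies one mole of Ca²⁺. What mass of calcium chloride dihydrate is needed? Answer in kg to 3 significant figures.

83.0 kg

Hardness to add: (164 − 61) = 103 mg/L as CaCO₃ × 549,000 L = 56,550 g as CaCO₃.
Moles of Ca²⁺ (1 mol Ca²⁺ ≡ 1 mol CaCO₃): 56,550 / 100.1 g/mol = 564.9 mol.
Mass of CaCl₂·2H₂O: 564.9 × 147 = 83,040 g.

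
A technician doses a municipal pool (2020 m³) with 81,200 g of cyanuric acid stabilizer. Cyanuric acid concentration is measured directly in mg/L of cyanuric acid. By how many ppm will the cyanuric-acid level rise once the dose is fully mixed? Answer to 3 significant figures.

40.2 ppm

Volume: 2020 m³ = 2,020,000 L.
Rise: 81,200 g / 2,020,000 L × 1000 = 40.2 mg/L.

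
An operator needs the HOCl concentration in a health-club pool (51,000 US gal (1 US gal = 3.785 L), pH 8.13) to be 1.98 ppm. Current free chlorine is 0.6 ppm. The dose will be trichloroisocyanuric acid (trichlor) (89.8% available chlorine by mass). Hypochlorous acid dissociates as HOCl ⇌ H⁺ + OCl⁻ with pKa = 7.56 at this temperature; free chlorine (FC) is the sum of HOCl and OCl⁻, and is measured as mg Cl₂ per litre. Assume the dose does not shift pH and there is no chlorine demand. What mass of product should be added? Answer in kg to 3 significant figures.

1.88 kg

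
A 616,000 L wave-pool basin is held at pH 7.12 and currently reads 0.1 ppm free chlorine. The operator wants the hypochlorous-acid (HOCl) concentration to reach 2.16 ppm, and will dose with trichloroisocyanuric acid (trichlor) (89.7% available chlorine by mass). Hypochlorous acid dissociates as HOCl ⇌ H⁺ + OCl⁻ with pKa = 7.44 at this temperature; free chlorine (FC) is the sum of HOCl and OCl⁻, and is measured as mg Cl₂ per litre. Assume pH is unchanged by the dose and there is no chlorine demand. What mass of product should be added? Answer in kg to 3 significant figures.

2.12 kg

[OCl⁻]/[HOCl] = 10^(pH − pKa) = 10^(7.12 − 7.44) = 0.4786; fraction as HOCl = 1/(1 + 0.4786) = 0.6763.
Free chlorine required for 2.16 ppm HOCl: 2.16 / 0.6763 = 3.194 ppm.
FC to add: 3.194 − 0.1 = 3.094 mg/L as Cl₂.
Cl₂ equivalent: 3.094 mg/L × 616,000 L = 1906 g.
Product at 89.7% available Cl: 1906 / 0.897 = 2125 g.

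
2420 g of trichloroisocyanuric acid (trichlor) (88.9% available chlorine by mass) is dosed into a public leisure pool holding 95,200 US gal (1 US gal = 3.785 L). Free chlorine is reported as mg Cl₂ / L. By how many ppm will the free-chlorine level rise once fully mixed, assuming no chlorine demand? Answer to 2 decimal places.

Volume: 95,200 US gal × 3.785 L/gal = 360,332 L.
Available chlorine delivered: 2420 g × 0.889 = 2151 g as Cl₂.
Concentration rise: 2151 g / 360,332 L = 5.971 mg/L = 5.97 ppm.

5.97 ppm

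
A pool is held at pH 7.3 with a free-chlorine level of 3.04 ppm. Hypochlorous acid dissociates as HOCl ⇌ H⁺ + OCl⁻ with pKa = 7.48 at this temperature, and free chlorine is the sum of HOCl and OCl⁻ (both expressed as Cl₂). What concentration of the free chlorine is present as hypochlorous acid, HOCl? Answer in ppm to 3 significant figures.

1.83 ppm

[OCl⁻]/[HOCl] = 10^(pH − pKa) = 10^(7.3 − 7.48) = 10^-0.18 = 0.6607.
Fraction as HOCl = 1 / (1 + 0.6607) = 0.6022.
HOCl = 0.6022 × 3.04 ppm = 1.831 ppm.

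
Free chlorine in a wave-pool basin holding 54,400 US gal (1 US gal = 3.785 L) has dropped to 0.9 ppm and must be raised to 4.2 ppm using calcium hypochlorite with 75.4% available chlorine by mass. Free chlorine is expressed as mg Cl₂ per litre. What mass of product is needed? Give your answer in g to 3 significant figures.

901 g

Volume: 54,400 US gal × 3.785 L/gal = 205,904 L.
Chlorine deficit: 4.2 − 0.9 = 3.3 ppm = 3.3 mg/L as Cl₂.
Cl₂ equivalent needed: 3.3 mg/L × 205,904 L = 679,500 mg = 679.5 g.
Product at 75.4% available chlorine: 679.5 / 0.754 = 901.2 g.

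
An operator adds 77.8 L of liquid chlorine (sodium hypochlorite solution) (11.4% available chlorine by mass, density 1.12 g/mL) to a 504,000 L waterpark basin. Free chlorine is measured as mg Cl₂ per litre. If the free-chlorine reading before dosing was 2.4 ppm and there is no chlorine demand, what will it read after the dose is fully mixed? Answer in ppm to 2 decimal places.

Mass of solution: 77.8 L × 1000 mL/L × 1.12 g/mL = 87,140 g.
Available chlorine delivered: 87,140 g × 0.114 = 9934 g as Cl₂.
Concentration rise: 9934 g / 504,000 L = 19.71 mg/L = 19.71 ppm.
Final FC: 2.4 + 19.71 = 22.11 ppm.

22.11 ppm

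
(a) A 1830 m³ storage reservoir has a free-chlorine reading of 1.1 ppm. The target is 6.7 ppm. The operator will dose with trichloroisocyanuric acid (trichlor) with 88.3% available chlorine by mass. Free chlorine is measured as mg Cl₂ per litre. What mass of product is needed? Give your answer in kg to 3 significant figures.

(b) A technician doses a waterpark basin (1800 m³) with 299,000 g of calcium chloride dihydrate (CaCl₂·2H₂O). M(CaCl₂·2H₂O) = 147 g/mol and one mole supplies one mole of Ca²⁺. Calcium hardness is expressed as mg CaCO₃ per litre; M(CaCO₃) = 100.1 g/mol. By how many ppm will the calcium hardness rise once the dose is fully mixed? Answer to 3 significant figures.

(a) 11.6 kg; (b) 113 ppm

(a) Volume: 1830 m³ = 1,830,000 L.
(a) Chlorine deficit: 6.7 − 1.1 = 5.6 ppm = 5.6 mg/L as Cl₂.
(a) Cl₂ equivalent needed: 5.6 mg/L × 1,830,000 L = 10,250,000 mg = 10,250 g.
(a) Product at 88.3% available chlorine: 10,250 / 0.883 = 11,610 g.

(b) Volume: 1800 m³ = 1,800,000 L.
(b) Moles of Ca²⁺: 299,000 g ÷ 147 g/mol = 2034 mol.
(b) As CaCO₃: 2034 mol × 100.1 g/mol = 203,600 g.
(b) Rise: 203,600 g / 1,800,000 L × 1000 = 113.1 mg/L.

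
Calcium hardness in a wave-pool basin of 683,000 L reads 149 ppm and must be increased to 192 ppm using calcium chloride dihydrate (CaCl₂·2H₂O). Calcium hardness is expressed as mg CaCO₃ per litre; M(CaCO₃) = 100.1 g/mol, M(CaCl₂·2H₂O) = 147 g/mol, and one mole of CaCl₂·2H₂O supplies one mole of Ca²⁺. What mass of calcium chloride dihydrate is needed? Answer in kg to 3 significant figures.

43.1 kg

Hardness to add: (192 − 149) = 43 mg/L as CaCO₃ × 683,000 L = 29,370 g as CaCO₃.
Moles of Ca²⁺ (1 mol Ca²⁺ ≡ 1 mol CaCO₃): 29,370 / 100.1 g/mol = 293.4 mol.
Mass of CaCl₂·2H₂O: 293.4 × 147 = 43,130 g.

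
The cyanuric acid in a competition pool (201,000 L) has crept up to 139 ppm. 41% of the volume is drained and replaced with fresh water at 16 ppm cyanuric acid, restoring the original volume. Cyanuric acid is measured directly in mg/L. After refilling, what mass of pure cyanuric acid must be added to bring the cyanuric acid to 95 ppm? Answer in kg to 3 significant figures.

1.29 kg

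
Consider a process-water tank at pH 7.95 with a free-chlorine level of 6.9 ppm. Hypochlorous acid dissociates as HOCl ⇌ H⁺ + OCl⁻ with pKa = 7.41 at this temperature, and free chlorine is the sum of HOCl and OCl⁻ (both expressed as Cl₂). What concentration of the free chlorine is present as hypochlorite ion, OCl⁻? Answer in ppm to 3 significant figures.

5.36 ppm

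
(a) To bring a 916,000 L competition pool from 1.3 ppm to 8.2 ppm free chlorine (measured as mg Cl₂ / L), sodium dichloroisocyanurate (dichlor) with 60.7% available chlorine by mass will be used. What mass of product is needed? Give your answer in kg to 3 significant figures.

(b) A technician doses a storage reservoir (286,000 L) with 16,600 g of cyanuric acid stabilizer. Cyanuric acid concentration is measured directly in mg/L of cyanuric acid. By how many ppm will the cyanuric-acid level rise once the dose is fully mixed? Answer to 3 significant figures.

(a) 10.4 kg; (b) 58.0 ppm

(a) Chlorine deficit: 8.2 − 1.3 = 6.9 ppm = 6.9 mg/L as Cl₂.
(a) Cl₂ equivalent needed: 6.9 mg/L × 916,000 L = 6,320,000 mg = 6320 g.
(a) Product at 60.7% available chlorine: 6320 / 0.607 = 10,410 g.

(b) Rise: 16,600 g / 286,000 L × 1000 = 58.04 mg/L.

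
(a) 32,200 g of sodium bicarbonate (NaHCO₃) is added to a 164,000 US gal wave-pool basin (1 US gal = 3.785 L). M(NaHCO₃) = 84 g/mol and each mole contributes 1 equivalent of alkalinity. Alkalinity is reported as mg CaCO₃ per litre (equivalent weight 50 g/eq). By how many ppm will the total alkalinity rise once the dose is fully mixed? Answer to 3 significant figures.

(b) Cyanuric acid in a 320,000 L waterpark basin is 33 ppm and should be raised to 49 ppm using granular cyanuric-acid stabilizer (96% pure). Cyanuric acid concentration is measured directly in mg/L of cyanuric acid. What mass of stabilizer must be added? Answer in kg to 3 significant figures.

(a) Volume: 164,000 US gal × 3.785 L/gal = 620,740 L.
(a) Moles of NaHCO₃: 32,200 g ÷ 84 g/mol = 383.3 mol → 383.3 eq of alkalinity.
(a) As CaCO₃: 383.3 eq × 50 g/eq = 19,170 g.
(a) Rise: 19,170 g / 620,740 L × 1000 = 30.88 mg/L.

(b) CYA to add: (49 − 33) = 16 mg/L × 320,000 L = 5120 g cyanuric acid.
(b) At 96% purity: 5120 / 0.96 = 5333 g product.

(a) 30.9 ppm; (b) 5.33 kg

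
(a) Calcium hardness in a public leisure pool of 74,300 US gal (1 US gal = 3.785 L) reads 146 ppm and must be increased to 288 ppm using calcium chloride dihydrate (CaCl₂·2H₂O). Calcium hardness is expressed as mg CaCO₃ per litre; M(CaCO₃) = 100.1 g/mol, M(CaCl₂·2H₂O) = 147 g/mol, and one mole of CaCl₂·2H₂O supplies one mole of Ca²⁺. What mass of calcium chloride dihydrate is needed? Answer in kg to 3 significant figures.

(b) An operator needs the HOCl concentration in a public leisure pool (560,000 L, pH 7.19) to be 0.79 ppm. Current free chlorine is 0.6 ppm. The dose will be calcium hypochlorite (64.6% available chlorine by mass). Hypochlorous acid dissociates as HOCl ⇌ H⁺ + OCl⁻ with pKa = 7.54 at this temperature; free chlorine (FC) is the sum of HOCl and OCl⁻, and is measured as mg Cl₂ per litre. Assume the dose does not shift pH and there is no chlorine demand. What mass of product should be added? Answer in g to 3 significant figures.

(a) Volume: 74,300 US gal × 3.785 L/gal = 281,226 L.
(a) Hardness to add: (288 − 146) = 142 mg/L as CaCO₃ × 281,226 L = 39,930 g as CaCO₃.
(a) Moles of Ca²⁺ (1 mol Ca²⁺ ≡ 1 mol CaCO₃): 39,930 / 100.1 g/mol = 398.9 mol.
(a) Mass of CaCl₂·2H₂O: 398.9 × 147 = 58,640 g.

(b) [OCl⁻]/[HOCl] = 10^(pH − pKa) = 10^(7.19 − 7.54) = 0.4467; fraction as HOCl = 1/(1 + 0.4467) = 0.6912.
(b) Free chlorine required for 0.79 ppm HOCl: 0.79 / 0.6912 = 1.143 ppm.
(b) FC to add: 1.143 − 0.6 = 0.5429 mg/L as Cl₂.
(b) Cl₂ equivalent: 0.5429 mg/L × 560,000 L = 304 g.
(b) Product at 64.6% available Cl: 304 / 0.646 = 470.6 g.

(a) 58.6 kg; (b) 471 g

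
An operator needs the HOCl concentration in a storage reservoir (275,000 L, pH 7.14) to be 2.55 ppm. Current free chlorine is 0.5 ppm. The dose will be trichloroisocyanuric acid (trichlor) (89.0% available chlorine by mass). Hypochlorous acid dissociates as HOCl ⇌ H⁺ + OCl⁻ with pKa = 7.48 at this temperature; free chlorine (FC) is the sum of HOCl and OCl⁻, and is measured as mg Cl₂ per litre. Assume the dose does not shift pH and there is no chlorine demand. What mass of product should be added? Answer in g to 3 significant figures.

[OCl⁻]/[HOCl] = 10^(pH − pKa) = 10^(7.14 − 7.48) = 0.4571; fraction as HOCl = 1/(1 + 0.4571) = 0.6863.
Free chlorine required for 2.55 ppm HOCl: 2.55 / 0.6863 = 3.716 ppm.
FC to add: 3.716 − 0.5 = 3.216 mg/L as Cl₂.
Cl₂ equivalent: 3.216 mg/L × 275,000 L = 884.3 g.
Product at 89.0% available Cl: 884.3 / 0.89 = 993.6 g.

994 g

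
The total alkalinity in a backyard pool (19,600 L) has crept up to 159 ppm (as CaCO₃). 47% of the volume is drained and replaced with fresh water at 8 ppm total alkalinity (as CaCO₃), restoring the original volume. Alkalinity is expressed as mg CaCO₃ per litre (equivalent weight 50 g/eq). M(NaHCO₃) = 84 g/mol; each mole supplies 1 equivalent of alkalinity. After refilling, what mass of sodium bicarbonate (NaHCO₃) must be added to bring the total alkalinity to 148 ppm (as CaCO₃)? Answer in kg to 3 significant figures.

1.97 kg

After draining 47% and refilling: 159 × 0.53 + 8 × 0.47 = 88.03 ppm.
Deficit to target: 148 − 88.03 = 59.97 mg/L.
As CaCO₃: 59.97 mg/L × 19,600 L = 1175 g; ÷ 50 g/eq ÷ 1 = 23.51 mol NaHCO₃.
Mass: 23.51 × 84 = 1975 g.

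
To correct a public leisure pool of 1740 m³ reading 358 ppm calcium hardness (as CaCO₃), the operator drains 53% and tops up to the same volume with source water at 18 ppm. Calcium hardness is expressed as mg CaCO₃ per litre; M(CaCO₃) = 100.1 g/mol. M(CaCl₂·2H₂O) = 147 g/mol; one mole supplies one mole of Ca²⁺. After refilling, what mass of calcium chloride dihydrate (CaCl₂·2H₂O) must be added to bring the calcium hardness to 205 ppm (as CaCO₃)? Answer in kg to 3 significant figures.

Volume: 1740 m³ = 1,740,000 L.
After draining 53% and refilling: 358 × 0.47 + 18 × 0.53 = 177.8 ppm.
Deficit to target: 205 − 177.8 = 27.2 mg/L.
As CaCO₃: 27.2 mg/L × 1,740,000 L = 47,330 g; ÷ 100.1 = 472.8 mol Ca²⁺.
Mass: 472.8 × 147 = 69,500 g.

69.5 kg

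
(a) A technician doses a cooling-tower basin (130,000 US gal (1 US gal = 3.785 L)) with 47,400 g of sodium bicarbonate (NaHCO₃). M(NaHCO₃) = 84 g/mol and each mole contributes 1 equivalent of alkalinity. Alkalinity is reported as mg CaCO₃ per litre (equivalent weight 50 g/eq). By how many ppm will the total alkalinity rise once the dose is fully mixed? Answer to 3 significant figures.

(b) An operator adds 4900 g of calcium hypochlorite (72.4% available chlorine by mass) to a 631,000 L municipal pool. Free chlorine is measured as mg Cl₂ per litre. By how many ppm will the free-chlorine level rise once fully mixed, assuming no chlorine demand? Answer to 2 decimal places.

(a) Volume: 130,000 US gal × 3.785 L/gal = 492,050 L.
(a) Moles of NaHCO₃: 47,400 g ÷ 84 g/mol = 564.3 mol → 564.3 eq of alkalinity.
(a) As CaCO₃: 564.3 eq × 50 g/eq = 28,210 g.
(a) Rise: 28,210 g / 492,050 L × 1000 = 57.34 mg/L.

(b) Available chlorine delivered: 4900 g × 0.724 = 3548 g as Cl₂.
(b) Concentration rise: 3548 g / 631,000 L = 5.622 mg/L = 5.62 ppm.

(a) 57.3 ppm; (b) 5.62 ppm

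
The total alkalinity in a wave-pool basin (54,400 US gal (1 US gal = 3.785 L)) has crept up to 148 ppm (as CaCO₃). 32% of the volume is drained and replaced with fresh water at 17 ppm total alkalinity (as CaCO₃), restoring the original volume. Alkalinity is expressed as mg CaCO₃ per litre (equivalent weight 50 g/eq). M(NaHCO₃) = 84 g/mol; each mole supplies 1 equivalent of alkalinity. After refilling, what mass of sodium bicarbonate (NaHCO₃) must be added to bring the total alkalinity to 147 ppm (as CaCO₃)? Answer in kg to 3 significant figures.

14.2 kg

Volume: 54,400 US gal × 3.785 L/gal = 205,904 L.
After draining 32% and refilling: 148 × 0.68 + 17 × 0.32 = 106.08 ppm.
Deficit to target: 147 − 106.08 = 40.92 mg/L.
As CaCO₃: 40.92 mg/L × 205,904 L = 8426 g; ÷ 50 g/eq ÷ 1 = 168.5 mol NaHCO₃.
Mass: 168.5 × 84 = 14,150 g.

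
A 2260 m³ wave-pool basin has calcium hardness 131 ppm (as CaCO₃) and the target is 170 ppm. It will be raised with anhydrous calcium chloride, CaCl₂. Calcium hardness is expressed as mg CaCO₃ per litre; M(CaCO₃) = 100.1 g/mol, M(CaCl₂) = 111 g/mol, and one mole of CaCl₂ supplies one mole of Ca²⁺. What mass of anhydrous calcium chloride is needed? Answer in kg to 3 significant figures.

97.7 kg

Volume: 2260 m³ = 2,260,000 L.
Hardness to add: (170 − 131) = 39 mg/L as CaCO₃ × 2,260,000 L = 88,140 g as CaCO₃.
Moles of Ca²⁺ (1 mol Ca²⁺ ≡ 1 mol CaCO₃): 88,140 / 100.1 g/mol = 880.5 mol.
Mass of CaCl₂: 880.5 × 111 = 97,740 g.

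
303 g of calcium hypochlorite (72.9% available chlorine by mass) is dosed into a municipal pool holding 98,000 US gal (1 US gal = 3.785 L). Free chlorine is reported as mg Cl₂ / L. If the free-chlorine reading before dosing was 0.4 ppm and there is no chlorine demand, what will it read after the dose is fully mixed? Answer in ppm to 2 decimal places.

Volume: 98,000 US gal × 3.785 L/gal = 370,930 L.
Available chlorine delivered: 303 g × 0.729 = 220.9 g as Cl₂.
Concentration rise: 220.9 g / 370,930 L = 0.5955 mg/L = 0.60 ppm.
Final FC: 0.4 + 0.60 = 1.00 ppm.

1.00 ppm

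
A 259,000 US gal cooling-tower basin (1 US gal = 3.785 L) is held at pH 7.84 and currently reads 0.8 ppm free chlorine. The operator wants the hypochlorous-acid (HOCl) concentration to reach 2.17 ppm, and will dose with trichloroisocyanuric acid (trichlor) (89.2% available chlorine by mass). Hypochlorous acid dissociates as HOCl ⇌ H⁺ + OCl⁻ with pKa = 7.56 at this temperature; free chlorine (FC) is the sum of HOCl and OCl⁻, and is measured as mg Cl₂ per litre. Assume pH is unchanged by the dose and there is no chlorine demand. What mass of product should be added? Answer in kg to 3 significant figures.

6.05 kg

Volume: 259,000 US gal × 3.785 L/gal = 980,315 L.
[OCl⁻]/[HOCl] = 10^(pH − pKa) = 10^(7.84 − 7.56) = 1.905; fraction as HOCl = 1/(1 + 1.905) = 0.3442.
Free chlorine required for 2.17 ppm HOCl: 2.17 / 0.3442 = 6.305 ppm.
FC to add: 6.305 − 0.8 = 5.505 mg/L as Cl₂.
Cl₂ equivalent: 5.505 mg/L × 980,315 L = 5396 g.
Product at 89.2% available Cl: 5396 / 0.892 = 6050 g.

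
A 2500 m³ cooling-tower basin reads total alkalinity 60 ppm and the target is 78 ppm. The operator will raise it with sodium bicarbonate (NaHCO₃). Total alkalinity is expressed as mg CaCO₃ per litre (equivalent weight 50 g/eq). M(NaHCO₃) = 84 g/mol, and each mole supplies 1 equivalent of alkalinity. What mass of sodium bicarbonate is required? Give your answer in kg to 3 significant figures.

75.6 kg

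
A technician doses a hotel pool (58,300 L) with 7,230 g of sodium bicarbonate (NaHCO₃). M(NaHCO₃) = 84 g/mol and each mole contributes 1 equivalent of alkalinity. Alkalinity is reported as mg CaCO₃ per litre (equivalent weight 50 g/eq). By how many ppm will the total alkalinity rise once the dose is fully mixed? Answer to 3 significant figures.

Moles of NaHCO₃: 7,230 g ÷ 84 g/mol = 86.07 mol → 86.07 eq of alkalinity.
As CaCO₃: 86.07 eq × 50 g/eq = 4304 g.
Rise: 4304 g / 58,300 L × 1000 = 73.82 mg/L.

73.8 ppm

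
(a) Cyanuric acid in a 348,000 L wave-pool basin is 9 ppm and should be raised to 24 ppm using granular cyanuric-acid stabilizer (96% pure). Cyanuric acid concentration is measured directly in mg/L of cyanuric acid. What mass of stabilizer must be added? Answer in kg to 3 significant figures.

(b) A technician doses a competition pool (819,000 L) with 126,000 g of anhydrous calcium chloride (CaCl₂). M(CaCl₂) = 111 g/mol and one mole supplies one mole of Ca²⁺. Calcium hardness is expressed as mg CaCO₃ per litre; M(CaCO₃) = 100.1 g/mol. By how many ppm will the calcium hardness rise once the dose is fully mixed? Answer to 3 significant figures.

(a) 5.44 kg; (b) 139 ppm

(a) CYA to add: (24 − 9) = 15 mg/L × 348,000 L = 5220 g cyanuric acid.
(a) At 96% purity: 5220 / 0.96 = 5438 g product.

(b) Moles of Ca²⁺: 126,000 g ÷ 111 g/mol = 1135 mol.
(b) As CaCO₃: 1135 mol × 100.1 g/mol = 113,600 g.
(b) Rise: 113,600 g / 819,000 L × 1000 = 138.7 mg/L.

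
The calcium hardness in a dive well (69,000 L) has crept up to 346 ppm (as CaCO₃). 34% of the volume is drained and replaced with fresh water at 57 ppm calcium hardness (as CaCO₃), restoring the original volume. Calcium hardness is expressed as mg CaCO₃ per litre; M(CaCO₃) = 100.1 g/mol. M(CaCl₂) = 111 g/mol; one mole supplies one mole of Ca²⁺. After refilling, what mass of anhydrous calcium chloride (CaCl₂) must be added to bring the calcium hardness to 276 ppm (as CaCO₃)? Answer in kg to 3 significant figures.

After draining 34% and refilling: 346 × 0.66 + 57 × 0.34 = 247.74 ppm.
Deficit to target: 276 − 247.74 = 28.26 mg/L.
As CaCO₃: 28.26 mg/L × 69,000 L = 1950 g; ÷ 100.1 = 19.48 mol Ca²⁺.
Mass: 19.48 × 111 = 2162 g.

2.16 kg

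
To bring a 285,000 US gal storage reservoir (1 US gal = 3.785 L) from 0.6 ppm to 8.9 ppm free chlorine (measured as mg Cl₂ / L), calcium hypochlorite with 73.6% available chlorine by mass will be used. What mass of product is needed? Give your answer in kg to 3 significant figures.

12.2 kg

Volume: 285,000 US gal × 3.785 L/gal = 1,078,725 L.
Chlorine deficit: 8.9 − 0.6 = 8.3 ppm = 8.3 mg/L as Cl₂.
Cl₂ equivalent needed: 8.3 mg/L × 1,078,725 L = 8,953,000 mg = 8953 g.
Product at 73.6% available chlorine: 8953 / 0.736 = 12,160 g.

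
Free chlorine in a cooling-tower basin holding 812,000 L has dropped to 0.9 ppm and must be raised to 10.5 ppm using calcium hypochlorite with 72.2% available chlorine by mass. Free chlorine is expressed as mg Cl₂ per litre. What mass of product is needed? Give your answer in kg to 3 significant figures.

Chlorine deficit: 10.5 − 0.9 = 9.6 ppm = 9.6 mg/L as Cl₂.
Cl₂ equivalent needed: 9.6 mg/L × 812,000 L = 7,795,000 mg = 7795 g.
Product at 72.2% available chlorine: 7795 / 0.722 = 10,800 g.

10.8 kg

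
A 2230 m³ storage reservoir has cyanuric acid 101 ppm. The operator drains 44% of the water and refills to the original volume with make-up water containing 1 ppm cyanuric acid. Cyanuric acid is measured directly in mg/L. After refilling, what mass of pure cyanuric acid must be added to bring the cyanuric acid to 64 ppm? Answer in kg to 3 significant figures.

Volume: 2230 m³ = 2,230,000 L.
After draining 44% and refilling: 101 × 0.56 + 1 × 0.44 = 57 ppm.
Deficit to target: 64 − 57 = 7 mg/L.
Mass: 7 mg/L × 2,230,000 L = 15,610 g cyanuric acid.

15.6 kg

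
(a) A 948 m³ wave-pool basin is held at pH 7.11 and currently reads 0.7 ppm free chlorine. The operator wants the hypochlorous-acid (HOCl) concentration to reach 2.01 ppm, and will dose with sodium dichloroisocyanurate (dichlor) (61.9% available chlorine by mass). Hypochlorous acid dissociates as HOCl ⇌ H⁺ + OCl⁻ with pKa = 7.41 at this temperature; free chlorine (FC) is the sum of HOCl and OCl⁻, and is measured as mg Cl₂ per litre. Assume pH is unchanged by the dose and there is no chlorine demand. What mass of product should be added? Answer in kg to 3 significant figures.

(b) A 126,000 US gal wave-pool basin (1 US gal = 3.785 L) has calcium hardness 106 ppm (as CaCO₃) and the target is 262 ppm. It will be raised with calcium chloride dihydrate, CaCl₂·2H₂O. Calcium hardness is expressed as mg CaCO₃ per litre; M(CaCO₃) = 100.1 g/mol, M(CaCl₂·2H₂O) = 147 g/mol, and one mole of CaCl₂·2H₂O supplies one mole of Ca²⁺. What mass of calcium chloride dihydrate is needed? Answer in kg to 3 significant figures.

(a) Volume: 948 m³ = 948,000 L.
(a) [OCl⁻]/[HOCl] = 10^(pH − pKa) = 10^(7.11 − 7.41) = 0.5012; fraction as HOCl = 1/(1 + 0.5012) = 0.6661.
(a) Free chlorine required for 2.01 ppm HOCl: 2.01 / 0.6661 = 3.017 ppm.
(a) FC to add: 3.017 − 0.7 = 2.317 mg/L as Cl₂.
(a) Cl₂ equivalent: 2.317 mg/L × 948,000 L = 2197 g.
(a) Product at 61.9% available Cl: 2197 / 0.619 = 3549 g.

(b) Volume: 126,000 US gal × 3.785 L/gal = 476,910 L.
(b) Hardness to add: (262 − 106) = 156 mg/L as CaCO₃ × 476,910 L = 74,400 g as CaCO₃.
(b) Moles of Ca²⁺ (1 mol Ca²⁺ ≡ 1 mol CaCO₃): 74,400 / 100.1 g/mol = 743.2 mol.
(b) Mass of CaCl₂·2H₂O: 743.2 × 147 = 109,300 g.

(a) 3.55 kg; (b) 109 kg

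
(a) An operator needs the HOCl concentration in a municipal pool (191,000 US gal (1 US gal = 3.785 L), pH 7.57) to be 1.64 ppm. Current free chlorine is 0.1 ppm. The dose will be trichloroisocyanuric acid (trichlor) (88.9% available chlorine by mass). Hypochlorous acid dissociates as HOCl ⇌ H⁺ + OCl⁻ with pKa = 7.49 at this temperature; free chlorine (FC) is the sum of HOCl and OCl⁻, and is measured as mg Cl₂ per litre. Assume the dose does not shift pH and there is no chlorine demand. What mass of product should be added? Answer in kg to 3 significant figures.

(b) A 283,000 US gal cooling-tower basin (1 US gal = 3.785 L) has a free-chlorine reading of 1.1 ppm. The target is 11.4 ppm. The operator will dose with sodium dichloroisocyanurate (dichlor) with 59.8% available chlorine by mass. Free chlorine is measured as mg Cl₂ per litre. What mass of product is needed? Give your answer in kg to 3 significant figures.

(a) 2.86 kg; (b) 18.4 kg

(a) Volume: 191,000 US gal × 3.785 L/gal = 722,935 L.
(a) [OCl⁻]/[HOCl] = 10^(pH − pKa) = 10^(7.57 − 7.49) = 1.202; fraction as HOCl = 1/(1 + 1.202) = 0.4541.
(a) Free chlorine required for 1.64 ppm HOCl: 1.64 / 0.4541 = 3.612 ppm.
(a) FC to add: 3.612 − 0.1 = 3.512 mg/L as Cl₂.
(a) Cl₂ equivalent: 3.512 mg/L × 722,935 L = 2539 g.
(a) Product at 88.9% available Cl: 2539 / 0.889 = 2856 g.

(b) Volume: 283,000 US gal × 3.785 L/gal = 1,071,155 L.
(b) Chlorine deficit: 11.4 − 1.1 = 10.3 ppm = 10.3 mg/L as Cl₂.
(b) Cl₂ equivalent needed: 10.3 mg/L × 1,071,155 L = 11,030,000 mg = 11,030 g.
(b) Product at 59.8% available chlorine: 11,030 / 0.598 = 18,450 g.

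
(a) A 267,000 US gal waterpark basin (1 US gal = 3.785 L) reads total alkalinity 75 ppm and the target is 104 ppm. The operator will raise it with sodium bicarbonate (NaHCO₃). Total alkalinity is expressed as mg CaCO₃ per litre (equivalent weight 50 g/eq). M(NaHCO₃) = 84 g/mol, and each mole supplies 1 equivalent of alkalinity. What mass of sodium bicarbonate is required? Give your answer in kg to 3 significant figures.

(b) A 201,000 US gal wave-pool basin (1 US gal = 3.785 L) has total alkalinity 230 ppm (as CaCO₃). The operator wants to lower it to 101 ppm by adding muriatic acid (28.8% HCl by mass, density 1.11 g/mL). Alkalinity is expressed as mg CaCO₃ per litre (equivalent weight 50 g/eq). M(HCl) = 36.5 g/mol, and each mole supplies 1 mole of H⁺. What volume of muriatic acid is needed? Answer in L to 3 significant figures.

(a) Volume: 267,000 US gal × 3.785 L/gal = 1,010,595 L.
(a) Alkalinity to add: (104 − 75) = 29 mg/L as CaCO₃ × 1,010,595 L = 29,310 g as CaCO₃.
(a) Equivalents: 29,310 g ÷ 50 g/eq = 586.1 eq.
(a) NaHCO₃ supplies 1 eq per mole → 586.1 mol.
(a) Mass: 586.1 mol × 84 g/mol = 49,240 g.

(b) Volume: 201,000 US gal × 3.785 L/gal = 760,785 L.
(b) Alkalinity to neutralize: (230 − 101) = 129 mg/L as CaCO₃ × 760,785 L = 98,140 g as CaCO₃.
(b) Equivalents of H⁺ required: 98,140 ÷ 50 g/eq = 1963 eq = 1963 mol HCl.
(b) Mass of HCl: 1963 × 36.5 = 71,640 g.
(b) Mass of 28.8% solution: 71,640 / 0.288 = 248,800 g.
(b) Volume: 248,800 g ÷ 1.11 g/mL = 224,100 mL.

(a) 49.2 kg; (b) 224 L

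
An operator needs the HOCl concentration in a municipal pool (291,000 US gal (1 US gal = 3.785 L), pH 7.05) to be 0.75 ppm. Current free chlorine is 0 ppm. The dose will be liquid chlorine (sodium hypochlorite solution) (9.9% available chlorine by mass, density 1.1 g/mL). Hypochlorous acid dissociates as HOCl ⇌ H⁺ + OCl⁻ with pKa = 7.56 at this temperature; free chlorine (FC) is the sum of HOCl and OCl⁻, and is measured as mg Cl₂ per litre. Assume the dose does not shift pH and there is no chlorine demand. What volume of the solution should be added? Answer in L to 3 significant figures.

9.93 L

Volume: 291,000 US gal × 3.785 L/gal = 1,101,435 L.
[OCl⁻]/[HOCl] = 10^(pH − pKa) = 10^(7.05 − 7.56) = 0.309; fraction as HOCl = 1/(1 + 0.309) = 0.7639.
Free chlorine required for 0.75 ppm HOCl: 0.75 / 0.7639 = 0.9818 ppm.
FC to add: 0.9818 − 0 = 0.9818 mg/L as Cl₂.
Cl₂ equivalent: 0.9818 mg/L × 1,101,435 L = 1081 g.
Product at 9.9% available Cl: 1081 / 0.099 = 10,920 g.
Volume: 10,920 g ÷ 1.1 g/mL = 9930 mL.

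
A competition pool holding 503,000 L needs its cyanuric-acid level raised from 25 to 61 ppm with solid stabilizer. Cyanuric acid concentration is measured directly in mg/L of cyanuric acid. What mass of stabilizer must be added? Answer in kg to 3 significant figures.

18.1 kg

CYA to add: (61 − 25) = 36 mg/L × 503,000 L = 18,110 g cyanuric acid.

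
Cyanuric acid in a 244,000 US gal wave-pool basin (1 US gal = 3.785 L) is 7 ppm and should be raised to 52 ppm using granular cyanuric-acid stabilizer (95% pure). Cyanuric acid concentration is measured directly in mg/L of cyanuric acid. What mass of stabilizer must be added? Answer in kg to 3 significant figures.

43.7 kg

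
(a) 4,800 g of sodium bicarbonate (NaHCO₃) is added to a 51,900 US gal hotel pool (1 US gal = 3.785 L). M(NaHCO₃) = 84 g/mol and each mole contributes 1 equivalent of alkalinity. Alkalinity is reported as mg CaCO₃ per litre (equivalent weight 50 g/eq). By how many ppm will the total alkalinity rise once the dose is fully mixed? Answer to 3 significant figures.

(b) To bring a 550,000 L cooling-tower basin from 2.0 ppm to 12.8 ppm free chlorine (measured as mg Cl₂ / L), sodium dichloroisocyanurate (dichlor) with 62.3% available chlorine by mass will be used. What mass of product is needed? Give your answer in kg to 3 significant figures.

(a) Volume: 51,900 US gal × 3.785 L/gal = 196,442 L.
(a) Moles of NaHCO₃: 4,800 g ÷ 84 g/mol = 57.14 mol → 57.14 eq of alkalinity.
(a) As CaCO₃: 57.14 eq × 50 g/eq = 2857 g.
(a) Rise: 2857 g / 196,442 L × 1000 = 14.54 mg/L.

(b) Chlorine deficit: 12.8 − 2.0 = 10.8 ppm = 10.8 mg/L as Cl₂.
(b) Cl₂ equivalent needed: 10.8 mg/L × 550,000 L = 5,940,000 mg = 5940 g.
(b) Product at 62.3% available chlorine: 5940 / 0.623 = 9535 g.

(a) 14.5 ppm; (b) 9.53 kg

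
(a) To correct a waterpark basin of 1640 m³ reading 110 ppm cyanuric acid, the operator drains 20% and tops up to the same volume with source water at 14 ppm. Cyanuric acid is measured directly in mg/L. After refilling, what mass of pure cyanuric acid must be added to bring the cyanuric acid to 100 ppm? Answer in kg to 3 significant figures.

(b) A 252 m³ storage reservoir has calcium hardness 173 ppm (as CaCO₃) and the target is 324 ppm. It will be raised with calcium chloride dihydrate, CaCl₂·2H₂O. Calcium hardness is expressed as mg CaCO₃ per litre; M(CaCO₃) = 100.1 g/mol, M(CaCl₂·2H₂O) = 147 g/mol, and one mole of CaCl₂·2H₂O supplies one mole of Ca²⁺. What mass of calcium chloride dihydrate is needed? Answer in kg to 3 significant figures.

(a) 15.1 kg; (b) 55.9 kg

(a) Volume: 1640 m³ = 1,640,000 L.
(a) After draining 20% and refilling: 110 × 0.80 + 14 × 0.20 = 90.8 ppm.
(a) Deficit to target: 100 − 90.8 = 9.2 mg/L.
(a) Mass: 9.2 mg/L × 1,640,000 L = 15,090 g cyanuric acid.

(b) Volume: 252 m³ = 252,000 L.
(b) Hardness to add: (324 − 173) = 151 mg/L as CaCO₃ × 252,000 L = 38,050 g as CaCO₃.
(b) Moles of Ca²⁺ (1 mol Ca²⁺ ≡ 1 mol CaCO₃): 38,050 / 100.1 g/mol = 380.1 mol.
(b) Mass of CaCl₂·2H₂O: 380.1 × 147 = 55,880 g.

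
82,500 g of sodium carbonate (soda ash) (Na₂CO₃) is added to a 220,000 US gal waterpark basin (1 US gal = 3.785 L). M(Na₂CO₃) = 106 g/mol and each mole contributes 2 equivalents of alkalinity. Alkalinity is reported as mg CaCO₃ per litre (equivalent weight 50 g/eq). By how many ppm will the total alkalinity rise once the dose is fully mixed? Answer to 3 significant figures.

Volume: 220,000 US gal × 3.785 L/gal = 832,700 L.
Moles of Na₂CO₃: 82,500 g ÷ 106 g/mol = 778.3 mol → 1557 eq of alkalinity.
As CaCO₃: 1557 eq × 50 g/eq = 77,830 g.
Rise: 77,830 g / 832,700 L × 1000 = 93.47 mg/L.

93.5 ppm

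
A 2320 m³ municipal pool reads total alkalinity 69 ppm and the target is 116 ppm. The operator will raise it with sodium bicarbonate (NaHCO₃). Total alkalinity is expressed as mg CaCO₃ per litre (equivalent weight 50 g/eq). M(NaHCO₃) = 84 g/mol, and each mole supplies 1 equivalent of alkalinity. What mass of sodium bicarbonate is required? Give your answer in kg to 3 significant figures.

183 kg

Volume: 2320 m³ = 2,320,000 L.
Alkalinity to add: (116 − 69) = 47 mg/L as CaCO₃ × 2,320,000 L = 109,000 g as CaCO₃.
Equivalents: 109,000 g ÷ 50 g/eq = 2181 eq.
NaHCO₃ supplies 1 eq per mole → 2181 mol.
Mass: 2181 mol × 84 g/mol = 183,200 g.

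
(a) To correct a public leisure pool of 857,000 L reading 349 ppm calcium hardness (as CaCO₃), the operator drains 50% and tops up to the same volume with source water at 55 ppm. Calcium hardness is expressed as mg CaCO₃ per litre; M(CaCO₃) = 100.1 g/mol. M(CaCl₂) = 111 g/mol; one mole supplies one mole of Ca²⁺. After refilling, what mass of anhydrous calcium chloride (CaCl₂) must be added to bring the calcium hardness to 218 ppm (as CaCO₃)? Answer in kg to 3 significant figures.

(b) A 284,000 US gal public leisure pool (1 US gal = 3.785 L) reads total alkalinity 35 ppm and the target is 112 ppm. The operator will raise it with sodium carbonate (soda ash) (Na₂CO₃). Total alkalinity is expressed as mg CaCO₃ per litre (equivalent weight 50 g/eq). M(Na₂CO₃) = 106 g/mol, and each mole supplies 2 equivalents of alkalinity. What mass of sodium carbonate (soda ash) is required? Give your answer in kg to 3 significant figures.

(a) After draining 50% and refilling: 349 × 0.50 + 55 × 0.50 = 202 ppm.
(a) Deficit to target: 218 − 202 = 16 mg/L.
(a) As CaCO₃: 16 mg/L × 857,000 L = 13,710 g; ÷ 100.1 = 137 mol Ca²⁺.
(a) Mass: 137 × 111 = 15,210 g.

(b) Volume: 284,000 US gal × 3.785 L/gal = 1,074,940 L.
(b) Alkalinity to add: (112 − 35) = 77 mg/L as CaCO₃ × 1,074,940 L = 82,770 g as CaCO₃.
(b) Equivalents: 82,770 g ÷ 50 g/eq = 1655 eq.
(b) Each mole of Na₂CO₃ supplies 2 eq, so 1655 / 2 = 827.7 mol.
(b) Mass: 827.7 mol × 106 g/mol = 87,740 g.

(a) 15.2 kg; (b) 87.7 kg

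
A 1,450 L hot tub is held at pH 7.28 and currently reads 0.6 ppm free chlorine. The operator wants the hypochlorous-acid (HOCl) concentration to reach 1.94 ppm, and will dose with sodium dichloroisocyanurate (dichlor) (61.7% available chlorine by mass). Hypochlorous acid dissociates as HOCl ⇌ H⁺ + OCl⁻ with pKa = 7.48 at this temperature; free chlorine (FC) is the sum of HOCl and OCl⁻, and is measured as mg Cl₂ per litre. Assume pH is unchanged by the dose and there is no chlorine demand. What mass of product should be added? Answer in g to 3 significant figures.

6.03 g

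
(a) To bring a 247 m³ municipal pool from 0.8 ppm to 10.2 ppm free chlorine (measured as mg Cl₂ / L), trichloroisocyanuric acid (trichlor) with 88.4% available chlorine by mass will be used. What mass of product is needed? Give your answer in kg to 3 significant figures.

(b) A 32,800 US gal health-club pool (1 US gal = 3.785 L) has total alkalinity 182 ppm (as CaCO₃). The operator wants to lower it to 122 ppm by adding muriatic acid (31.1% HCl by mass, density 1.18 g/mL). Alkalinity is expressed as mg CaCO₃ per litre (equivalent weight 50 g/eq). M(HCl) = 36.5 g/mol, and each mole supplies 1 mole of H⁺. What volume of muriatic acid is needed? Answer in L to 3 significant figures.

(a) 2.63 kg; (b) 14.8 L

(a) Volume: 247 m³ = 247,000 L.
(a) Chlorine deficit: 10.2 − 0.8 = 9.4 ppm = 9.4 mg/L as Cl₂.
(a) Cl₂ equivalent needed: 9.4 mg/L × 247,000 L = 2,322,000 mg = 2322 g.
(a) Product at 88.4% available chlorine: 2322 / 0.884 = 2626 g.

(b) Volume: 32,800 US gal × 3.785 L/gal = 124,148 L.
(b) Alkalinity to neutralize: (182 − 122) = 60 mg/L as CaCO₃ × 124,148 L = 7449 g as CaCO₃.
(b) Equivalents of H⁺ required: 7449 ÷ 50 g/eq = 149 eq = 149 mol HCl.
(b) Mass of HCl: 149 × 36.5 = 5438 g.
(b) Mass of 31.1% solution: 5438 / 0.311 = 17,480 g.
(b) Volume: 17,480 g ÷ 1.18 g/mL = 14,820 mL.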